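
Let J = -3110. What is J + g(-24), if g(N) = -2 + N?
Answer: -3136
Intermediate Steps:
J + g(-24) = -3110 + (-2 - 24) = -3110 - 26 = -3136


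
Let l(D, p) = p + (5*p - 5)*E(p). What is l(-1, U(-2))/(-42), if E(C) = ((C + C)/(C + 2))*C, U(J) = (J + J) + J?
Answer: -104/7 ≈ -14.857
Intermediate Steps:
U(J) = 3*J (U(J) = 2*J + J = 3*J)
E(C) = 2*C²/(2 + C) (E(C) = ((2*C)/(2 + C))*C = (2*C/(2 + C))*C = 2*C²/(2 + C))
l(D, p) = p + 2*p²*(-5 + 5*p)/(2 + p) (l(D, p) = p + (5*p - 5)*(2*p²/(2 + p)) = p + (-5 + 5*p)*(2*p²/(2 + p)) = p + 2*p²*(-5 + 5*p)/(2 + p))
l(-1, U(-2))/(-42) = ((3*(-2))*(2 - 27*(-2) + 10*(3*(-2))²)/(2 + 3*(-2)))/(-42) = -6*(2 - 9*(-6) + 10*(-6)²)/(2 - 6)*(-1/42) = -6*(2 + 54 + 10*36)/(-4)*(-1/42) = -6*(-¼)*(2 + 54 + 360)*(-1/42) = -6*(-¼)*416*(-1/42) = 624*(-1/42) = -104/7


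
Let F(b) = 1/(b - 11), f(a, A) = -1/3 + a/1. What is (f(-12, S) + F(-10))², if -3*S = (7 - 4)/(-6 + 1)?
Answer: 67600/441 ≈ 153.29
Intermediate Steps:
S = ⅕ (S = -(7 - 4)/(3*(-6 + 1)) = -1/(-5) = -(-1)/5 = -⅓*(-⅗) = ⅕ ≈ 0.20000)
f(a, A) = -⅓ + a (f(a, A) = -1*⅓ + a*1 = -⅓ + a)
F(b) = 1/(-11 + b)
(f(-12, S) + F(-10))² = ((-⅓ - 12) + 1/(-11 - 10))² = (-37/3 + 1/(-21))² = (-37/3 - 1/21)² = (-260/21)² = 67600/441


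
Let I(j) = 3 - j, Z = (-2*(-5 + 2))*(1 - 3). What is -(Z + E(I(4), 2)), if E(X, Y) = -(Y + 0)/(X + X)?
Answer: 11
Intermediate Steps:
Z = -12 (Z = -2*(-3)*(-2) = 6*(-2) = -12)
E(X, Y) = -Y/(2*X)
-(Z + E(I(4), 2)) = -(-12 - 1/2*2/(3 - 1*4)) = -(-12 - 1/2*2/(3 - 4)) = -(-12 - 1/2*2/(-1)) = -(-12 - 1/2*2*(-1)) = -(-12 + 1) = -1*(-11) = 11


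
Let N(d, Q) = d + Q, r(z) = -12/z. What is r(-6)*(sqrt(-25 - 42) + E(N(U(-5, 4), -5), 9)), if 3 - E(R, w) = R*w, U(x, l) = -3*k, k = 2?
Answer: 204 + 2*I*sqrt(67) ≈ 204.0 + 16.371*I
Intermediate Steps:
U(x, l) = -6 (U(x, l) = -3*2 = -6)
N(d, Q) = Q + d
E(R, w) = 3 - R*w
r(-6)*(sqrt(-25 - 42) + E(N(U(-5, 4), -5), 9)) = (-12/(-6))*(sqrt(-25 - 42) + (3 - 1*(-5 - 6)*9)) = (-12*(-1/6))*(sqrt(-67) + (3 - 1*(-11)*9)) = 2*(I*sqrt(67) + (3 + 99)) = 2*(I*sqrt(67) + 102) = 2*(102 + I*sqrt(67)) = 204 + 2*I*sqrt(67)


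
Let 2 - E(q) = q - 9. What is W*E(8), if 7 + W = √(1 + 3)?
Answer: -15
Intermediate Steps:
E(q) = 11 - q (E(q) = 2 - (q - 9) = 2 - (-9 + q) = 2 + (9 - q) = 11 - q)
W = -5 (W = -7 + √(1 + 3) = -7 + √4 = -7 + 2 = -5)
W*E(8) = -5*(11 - 1*8) = -5*(11 - 8) = -5*3 = -15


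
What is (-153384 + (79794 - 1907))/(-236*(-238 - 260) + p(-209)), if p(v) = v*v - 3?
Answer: -75497/161206 ≈ -0.46833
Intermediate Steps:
p(v) = -3 + v² (p(v) = v² - 3 = -3 + v²)
(-153384 + (79794 - 1907))/(-236*(-238 - 260) + p(-209)) = (-153384 + (79794 - 1907))/(-236*(-238 - 260) + (-3 + (-209)²)) = (-153384 + 77887)/(-236*(-498) + (-3 + 43681)) = -75497/(117528 + 43678) = -75497/161206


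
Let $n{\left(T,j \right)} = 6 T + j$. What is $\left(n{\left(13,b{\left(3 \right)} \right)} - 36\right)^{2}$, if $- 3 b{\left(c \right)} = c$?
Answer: $1681$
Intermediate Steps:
$b{\left(c \right)} = - \frac{c}{3}$
$n{\left(T,j \right)} = j + 6 T$
$\left(n{\left(13,b{\left(3 \right)} \right)} - 36\right)^{2} = \left(\left(\left(- \frac{1}{3}\right) 3 + 6 \cdot 13\right) - 36\right)^{2} = \left(\left(-1 + 78\right) - 36\right)^{2} = \left(77 - 36\right)^{2} = 41^{2} = 1681$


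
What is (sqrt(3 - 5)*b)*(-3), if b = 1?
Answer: -3*I*sqrt(2) ≈ -4.2426*I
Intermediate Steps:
(sqrt(3 - 5)*b)*(-3) = (sqrt(3 - 5)*1)*(-3) = (sqrt(-2)*1)*(-3) = ((I*sqrt(2))*1)*(-3) = (I*sqrt(2))*(-3) = -3*I*sqrt(2)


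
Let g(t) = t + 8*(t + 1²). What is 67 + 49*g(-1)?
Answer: 18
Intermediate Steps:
g(t) = 8 + 9*t (g(t) = t + 8*(t + 1) = t + 8*(1 + t) = t + (8 + 8*t) = 8 + 9*t)
67 + 49*g(-1) = 67 + 49*(8 + 9*(-1)) = 67 + 49*(8 - 9) = 67 + 49*(-1) = 67 - 49 = 18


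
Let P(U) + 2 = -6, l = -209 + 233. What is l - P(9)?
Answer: 32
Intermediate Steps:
l = 24
P(U) = -8 (P(U) = -2 - 6 = -8)
l - P(9) = 24 - 1*(-8) = 24 + 8 = 32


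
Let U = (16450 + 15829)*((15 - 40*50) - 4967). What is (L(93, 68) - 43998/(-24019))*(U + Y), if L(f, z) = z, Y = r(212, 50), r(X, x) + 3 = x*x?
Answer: -376385739469190/24019 ≈ -1.5670e+10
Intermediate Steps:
r(X, x) = -3 + x² (r(X, x) = -3 + x*x = -3 + x²)
Y = 2497 (Y = -3 + 50² = -3 + 2500 = 2497)
U = -224403608 (U = 32279*((15 - 2000) - 4967) = 32279*(-1985 - 4967) = 32279*(-6952) = -224403608)
(L(93, 68) - 43998/(-24019))*(U + Y) = (68 - 43998/(-24019))*(-224403608 + 2497) = (68 - 43998*(-1/24019))*(-224401111) = (68 + 43998/24019)*(-224401111) = (1677290/24019)*(-224401111) = -376385739469190/24019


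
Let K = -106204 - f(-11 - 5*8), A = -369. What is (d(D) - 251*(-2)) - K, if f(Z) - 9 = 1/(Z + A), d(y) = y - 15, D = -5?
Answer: 44811899/420 ≈ 1.0670e+5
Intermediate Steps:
d(y) = -15 + y
f(Z) = 9 + 1/(-369 + Z) (f(Z) = 9 + 1/(Z - 369) = 9 + 1/(-369 + Z))
K = -44609459/420 (K = -106204 - (-3320 + 9*(-11 - 5*8))/(-369 + (-11 - 5*8)) = -106204 - (-3320 + 9*(-11 - 40))/(-369 + (-11 - 40)) = -106204 - (-3320 + 9*(-51))/(-369 - 51) = -106204 - (-3320 - 459)/(-420) = -106204 - (-1)*(-3779)/420 = -106204 - 1*3779/420 = -106204 - 3779/420 = -44609459/420 ≈ -1.0621e+5)
(d(D) - 251*(-2)) - K = ((-15 - 5) - 251*(-2)) - 1*(-44609459/420) = (-20 + 502) + 44609459/420 = 482 + 44609459/420 = 44811899/420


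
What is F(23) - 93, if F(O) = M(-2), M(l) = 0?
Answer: -93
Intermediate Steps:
F(O) = 0
F(23) - 93 = 0 - 93 = -93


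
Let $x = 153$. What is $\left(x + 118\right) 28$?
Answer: $7588$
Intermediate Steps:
$\left(x + 118\right) 28 = \left(153 + 118\right) 28 = 271 \cdot 28 = 7588$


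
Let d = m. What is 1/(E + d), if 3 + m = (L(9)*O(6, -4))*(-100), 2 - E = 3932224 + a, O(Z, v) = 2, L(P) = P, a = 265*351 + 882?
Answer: -1/4027922 ≈ -2.4827e-7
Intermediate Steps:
a = 93897 (a = 93015 + 882 = 93897)
E = -4026119 (E = 2 - (3932224 + 93897) = 2 - 1*4026121 = 2 - 4026121 = -4026119)
m = -1803 (m = -3 + (9*2)*(-100) = -3 + 18*(-100) = -3 - 1800 = -1803)
d = -1803
1/(E + d) = 1/(-4026119 - 1803) = 1/(-4027922) = -1/4027922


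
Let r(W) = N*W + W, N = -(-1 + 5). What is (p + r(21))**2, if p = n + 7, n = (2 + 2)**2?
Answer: 1600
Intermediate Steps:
N = -4 (N = -1*4 = -4)
r(W) = -3*W (r(W) = -4*W + W = -3*W)
n = 16 (n = 4**2 = 16)
p = 23 (p = 16 + 7 = 23)
(p + r(21))**2 = (23 - 3*21)**2 = (23 - 63)**2 = (-40)**2 = 1600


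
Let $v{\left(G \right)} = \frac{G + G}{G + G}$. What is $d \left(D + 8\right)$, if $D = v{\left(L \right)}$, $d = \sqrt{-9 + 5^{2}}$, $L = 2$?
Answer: $36$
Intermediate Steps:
$v{\left(G \right)} = 1$ ($v{\left(G \right)} = \frac{2 G}{2 G} = 2 G \frac{1}{2 G} = 1$)
$d = 4$ ($d = \sqrt{-9 + 25} = \sqrt{16} = 4$)
$D = 1$
$d \left(D + 8\right) = 4 \left(1 + 8\right) = 4 \cdot 9 = 36$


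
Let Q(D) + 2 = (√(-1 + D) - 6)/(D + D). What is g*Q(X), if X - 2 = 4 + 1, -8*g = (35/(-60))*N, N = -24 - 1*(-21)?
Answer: 17/32 - √6/64 ≈ 0.49298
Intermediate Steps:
N = -3 (N = -24 + 21 = -3)
g = -7/32 (g = -35/(-60)*(-3)/8 = -35*(-1/60)*(-3)/8 = -(-7)*(-3)/96 = -⅛*7/4 = -7/32 ≈ -0.21875)
X = 7 (X = 2 + (4 + 1) = 2 + 5 = 7)
Q(D) = -2 + (-6 + √(-1 + D))/(2*D) (Q(D) = -2 + (√(-1 + D) - 6)/(D + D) = -2 + (-6 + √(-1 + D))/((2*D)) = -2 + (-6 + √(-1 + D))*(1/(2*D)) = -2 + (-6 + √(-1 + D))/(2*D))
g*Q(X) = -7*(-6 + √(-1 + 7) - 4*7)/(64*7) = -7*(-6 + √6 - 28)/(64*7) = -7*(-34 + √6)/(64*7) = -7*(-17/7 + √6/14)/32 = 17/32 - √6/64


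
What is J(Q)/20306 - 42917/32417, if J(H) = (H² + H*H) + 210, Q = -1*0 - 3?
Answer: -5610919/4274413 ≈ -1.3127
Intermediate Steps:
Q = -3 (Q = 0 - 3 = -3)
J(H) = 210 + 2*H² (J(H) = (H² + H²) + 210 = 2*H² + 210 = 210 + 2*H²)
J(Q)/20306 - 42917/32417 = (210 + 2*(-3)²)/20306 - 42917/32417 = (210 + 2*9)*(1/20306) - 42917*1/32417 = (210 + 18)*(1/20306) - 6131/4631 = 228*(1/20306) - 6131/4631 = 114/10153 - 6131/4631 = -5610919/4274413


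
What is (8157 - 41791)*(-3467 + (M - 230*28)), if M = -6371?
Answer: 547494252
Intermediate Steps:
(8157 - 41791)*(-3467 + (M - 230*28)) = (8157 - 41791)*(-3467 + (-6371 - 230*28)) = -33634*(-3467 + (-6371 - 1*6440)) = -33634*(-3467 + (-6371 - 6440)) = -33634*(-3467 - 12811) = -33634*(-16278) = 547494252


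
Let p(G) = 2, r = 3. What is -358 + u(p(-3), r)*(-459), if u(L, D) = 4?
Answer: -2194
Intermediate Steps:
-358 + u(p(-3), r)*(-459) = -358 + 4*(-459) = -358 - 1836 = -2194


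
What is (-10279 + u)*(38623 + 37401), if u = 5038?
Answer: -398441784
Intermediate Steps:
(-10279 + u)*(38623 + 37401) = (-10279 + 5038)*(38623 + 37401) = -5241*76024 = -398441784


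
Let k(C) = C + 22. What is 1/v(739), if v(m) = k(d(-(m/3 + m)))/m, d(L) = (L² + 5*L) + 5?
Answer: 6651/8693839 ≈ 0.00076502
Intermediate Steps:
d(L) = 5 + L² + 5*L
k(C) = 22 + C
v(m) = (27 - 20*m/3 + 16*m²/9)/m (v(m) = (22 + (5 + (-(m/3 + m))² + 5*(-(m/3 + m))))/m = (22 + (5 + (-4*m/3)² + 5*(-4*m/3)))/m = (22 + (5 + 16*m²/9 - 20*m/3))/m = (22 + (5 - 20*m/3 + 16*m²/9))/m = (27 - 20*m/3 + 16*m²/9)/m)
1/v(739) = 1/(-20/3 + 27/739 + (16/9)*739) = 1/(-20/3 + 27*(1/739) + 11824/9) = 1/(-20/3 + 27/739 + 11824/9) = 1/(8693839/6651) = 6651/8693839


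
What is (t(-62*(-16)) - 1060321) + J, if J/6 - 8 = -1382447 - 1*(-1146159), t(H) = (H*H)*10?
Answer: 7362639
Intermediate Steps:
t(H) = 10*H**2 (t(H) = H**2*10 = 10*H**2)
J = -1417680 (J = 48 + 6*(-1382447 - 1*(-1146159)) = 48 + 6*(-1382447 + 1146159) = 48 + 6*(-236288) = 48 - 1417728 = -1417680)
(t(-62*(-16)) - 1060321) + J = (10*(-62*(-16))**2 - 1060321) - 1417680 = (10*992**2 - 1060321) - 1417680 = (10*984064 - 1060321) - 1417680 = (9840640 - 1060321) - 1417680 = 8780319 - 1417680 = 7362639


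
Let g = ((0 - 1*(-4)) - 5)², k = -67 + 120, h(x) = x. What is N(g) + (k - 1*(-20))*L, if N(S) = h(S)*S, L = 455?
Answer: 33216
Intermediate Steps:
k = 53
g = 1 (g = ((0 + 4) - 5)² = (4 - 5)² = (-1)² = 1)
N(S) = S² (N(S) = S*S = S²)
N(g) + (k - 1*(-20))*L = 1² + (53 - 1*(-20))*455 = 1 + (53 + 20)*455 = 1 + 73*455 = 1 + 33215 = 33216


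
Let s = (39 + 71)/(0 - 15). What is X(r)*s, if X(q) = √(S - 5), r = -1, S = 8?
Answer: -22*√3/3 ≈ -12.702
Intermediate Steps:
X(q) = √3 (X(q) = √(8 - 5) = √3)
s = -22/3 (s = 110/(-15) = 110*(-1/15) = -22/3 ≈ -7.3333)
X(r)*s = √3*(-22/3) = -22*√3/3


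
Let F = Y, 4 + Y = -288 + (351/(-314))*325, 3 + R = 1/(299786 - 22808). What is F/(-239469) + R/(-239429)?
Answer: 380777112384194/138515532069719597 ≈ 0.0027490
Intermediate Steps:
R = -830933/276978 (R = -3 + 1/(299786 - 22808) = -3 + 1/276978 = -830933/276978 ≈ -3.0000)
Y = -205763/314 (Y = -4 + (-288 + (351/(-314))*325) = -4 + (-288 + (351*(-1/314))*325) = -4 + (-288 - 351/314*325) = -4 + (-288 - 114075/314) = -4 - 204507/314 = -205763/314 ≈ -655.30)
F = -205763/314 ≈ -655.30
F/(-239469) + R/(-239429) = -205763/314/(-239469) - 830933/276978/(-239429) = -205763/314*(-1/239469) - 830933/276978*(-1/239429) = 205763/75193266 + 830933/66316565562 = 380777112384194/138515532069719597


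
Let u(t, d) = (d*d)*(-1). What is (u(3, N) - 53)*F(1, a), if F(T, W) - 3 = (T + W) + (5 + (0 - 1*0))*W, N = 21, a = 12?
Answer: -37544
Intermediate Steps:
F(T, W) = 3 + T + 6*W (F(T, W) = 3 + ((T + W) + (5 + (0 - 1*0))*W) = 3 + ((T + W) + (5 + (0 + 0))*W) = 3 + ((T + W) + (5 + 0)*W) = 3 + ((T + W) + 5*W) = 3 + (T + 6*W) = 3 + T + 6*W)
u(t, d) = -d² (u(t, d) = d²*(-1) = -d²)
(u(3, N) - 53)*F(1, a) = (-1*21² - 53)*(3 + 1 + 6*12) = (-1*441 - 53)*(3 + 1 + 72) = (-441 - 53)*76 = -494*76 = -37544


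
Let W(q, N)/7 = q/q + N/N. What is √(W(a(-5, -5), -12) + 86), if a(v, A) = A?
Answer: 10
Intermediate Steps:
W(q, N) = 14 (W(q, N) = 7*(q/q + N/N) = 7*(1 + 1) = 7*2 = 14)
√(W(a(-5, -5), -12) + 86) = √(14 + 86) = √100 = 10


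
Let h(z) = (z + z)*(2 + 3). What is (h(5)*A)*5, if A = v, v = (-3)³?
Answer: -6750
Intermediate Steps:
v = -27
h(z) = 10*z (h(z) = (2*z)*5 = 10*z)
A = -27
(h(5)*A)*5 = ((10*5)*(-27))*5 = (50*(-27))*5 = -1350*5 = -6750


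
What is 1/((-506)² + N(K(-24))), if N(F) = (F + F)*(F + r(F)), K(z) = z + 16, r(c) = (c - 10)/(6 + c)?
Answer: 1/256020 ≈ 3.9059e-6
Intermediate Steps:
r(c) = (-10 + c)/(6 + c)
K(z) = 16 + z
N(F) = 2*F*(F + (-10 + F)/(6 + F)) (N(F) = (F + F)*(F + (-10 + F)/(6 + F)) = (2*F)*(F + (-10 + F)/(6 + F)) = 2*F*(F + (-10 + F)/(6 + F)))
1/((-506)² + N(K(-24))) = 1/((-506)² + 2*(16 - 24)*(-10 + (16 - 24) + (16 - 24)*(6 + (16 - 24)))/(6 + (16 - 24))) = 1/(256036 + 2*(-8)*(-10 - 8 - 8*(6 - 8))/(6 - 8)) = 1/(256036 + 2*(-8)*(-10 - 8 - 8*(-2))/(-2)) = 1/(256036 + 2*(-8)*(-½)*(-10 - 8 + 16)) = 1/(256036 + 2*(-8)*(-½)*(-2)) = 1/(256036 - 16) = 1/256020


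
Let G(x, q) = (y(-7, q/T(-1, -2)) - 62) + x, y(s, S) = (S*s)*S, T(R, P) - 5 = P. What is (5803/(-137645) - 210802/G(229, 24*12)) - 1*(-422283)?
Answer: 748018200641366/1771353505 ≈ 4.2229e+5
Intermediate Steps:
T(R, P) = 5 + P
y(s, S) = s*S²
G(x, q) = -62 + x - 7*q²/9 (G(x, q) = (-7*q²/(5 - 2)² - 62) + x = (-7*q²/9 - 62) + x = (-62 - 7*q²/9) + x = -62 + x - 7*q²/9)
(5803/(-137645) - 210802/G(229, 24*12)) - 1*(-422283) = (5803/(-137645) - 210802/(-62 + 229 - 7*(24*12)²/9)) - 1*(-422283) = (5803*(-1/137645) - 210802/(-62 + 229 - 7/9*288²)) + 422283 = (-5803/137645 - 210802/(-62 + 229 - 7/9*82944)) + 422283 = (-5803/137645 - 210802/(-62 + 229 - 64512)) + 422283 = (-5803/137645 - 210802/(-64345)) + 422283 = (-5803/137645 - 210802*(-1/64345)) + 422283 = (-5803/137645 + 210802/64345) + 422283 = 5728489451/1771353505 + 422283 = 748018200641366/1771353505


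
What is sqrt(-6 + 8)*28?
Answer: 28*sqrt(2) ≈ 39.598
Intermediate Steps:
sqrt(-6 + 8)*28 = sqrt(2)*28 = 28*sqrt(2)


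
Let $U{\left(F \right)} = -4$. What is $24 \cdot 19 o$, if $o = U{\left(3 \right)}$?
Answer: $-1824$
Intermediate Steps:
$o = -4$
$24 \cdot 19 o = 24 \cdot 19 \left(-4\right) = 456 \left(-4\right) = -1824$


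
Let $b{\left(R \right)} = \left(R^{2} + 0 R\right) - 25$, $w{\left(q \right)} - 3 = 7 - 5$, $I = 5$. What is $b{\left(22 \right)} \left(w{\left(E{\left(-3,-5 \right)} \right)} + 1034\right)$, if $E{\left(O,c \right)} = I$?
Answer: $476901$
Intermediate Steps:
$E{\left(O,c \right)} = 5$
$w{\left(q \right)} = 5$ ($w{\left(q \right)} = 3 + \left(7 - 5\right) = 3 + 2 = 5$)
$b{\left(R \right)} = -25 + R^{2}$ ($b{\left(R \right)} = \left(R^{2} + 0\right) - 25 = R^{2} - 25 = -25 + R^{2}$)
$b{\left(22 \right)} \left(w{\left(E{\left(-3,-5 \right)} \right)} + 1034\right) = \left(-25 + 22^{2}\right) \left(5 + 1034\right) = \left(-25 + 484\right) 1039 = 459 \cdot 1039 = 476901$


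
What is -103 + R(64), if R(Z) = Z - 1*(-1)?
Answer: -38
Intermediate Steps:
R(Z) = 1 + Z (R(Z) = Z + 1 = 1 + Z)
-103 + R(64) = -103 + (1 + 64) = -103 + 65 = -38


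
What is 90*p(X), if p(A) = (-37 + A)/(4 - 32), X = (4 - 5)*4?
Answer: 1845/14 ≈ 131.79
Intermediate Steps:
X = -4 (X = -1*4 = -4)
p(A) = 37/28 - A/28 (p(A) = (-37 + A)/(-28) = (-37 + A)*(-1/28) = 37/28 - A/28)
90*p(X) = 90*(37/28 - 1/28*(-4)) = 90*(37/28 + 1/7) = 90*(41/28) = 1845/14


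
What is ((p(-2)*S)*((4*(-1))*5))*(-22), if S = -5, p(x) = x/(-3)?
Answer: -4400/3 ≈ -1466.7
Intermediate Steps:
p(x) = -x/3 (p(x) = x*(-⅓) = -x/3)
((p(-2)*S)*((4*(-1))*5))*(-22) = ((-⅓*(-2)*(-5))*((4*(-1))*5))*(-22) = (((⅔)*(-5))*(-4*5))*(-22) = -10/3*(-20)*(-22) = (200/3)*(-22) = -4400/3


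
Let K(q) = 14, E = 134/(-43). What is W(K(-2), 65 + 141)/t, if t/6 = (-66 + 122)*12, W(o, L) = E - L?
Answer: -281/5418 ≈ -0.051864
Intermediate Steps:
E = -134/43 (E = 134*(-1/43) = -134/43 ≈ -3.1163)
W(o, L) = -134/43 - L
t = 4032 (t = 6*((-66 + 122)*12) = 6*(56*12) = 6*672 = 4032)
W(K(-2), 65 + 141)/t = (-134/43 - (65 + 141))/4032 = (-134/43 - 1*206)*(1/4032) = (-134/43 - 206)*(1/4032) = -8992/43*1/4032 = -281/5418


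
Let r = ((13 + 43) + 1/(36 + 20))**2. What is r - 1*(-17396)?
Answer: 64394625/3136 ≈ 20534.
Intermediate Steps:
r = 9840769/3136 (r = (56 + 1/56)**2 = (3137/56)**2 = 9840769/3136 ≈ 3138.0)
r - 1*(-17396) = 9840769/3136 - 1*(-17396) = 9840769/3136 + 17396 = 64394625/3136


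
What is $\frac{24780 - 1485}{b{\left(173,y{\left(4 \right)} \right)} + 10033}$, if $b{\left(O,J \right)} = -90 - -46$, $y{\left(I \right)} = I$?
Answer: $\frac{23295}{9989} \approx 2.3321$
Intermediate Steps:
$b{\left(O,J \right)} = -44$ ($b{\left(O,J \right)} = -90 + 46 = -44$)
$\frac{24780 - 1485}{b{\left(173,y{\left(4 \right)} \right)} + 10033} = \frac{24780 - 1485}{-44 + 10033} = \frac{23295}{9989}$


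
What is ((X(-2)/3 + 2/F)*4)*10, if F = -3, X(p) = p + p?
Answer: -80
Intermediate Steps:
X(p) = 2*p
((X(-2)/3 + 2/F)*4)*10 = (((2*(-2))/3 + 2/(-3))*4)*10 = ((-4*1/3 + 2*(-1/3))*4)*10 = ((-4/3 - 2/3)*4)*10 = -2*4*10 = -8*10 = -80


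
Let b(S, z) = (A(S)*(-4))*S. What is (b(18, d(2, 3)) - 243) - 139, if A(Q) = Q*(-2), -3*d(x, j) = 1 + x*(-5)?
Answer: 2210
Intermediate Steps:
d(x, j) = -⅓ + 5*x/3 (d(x, j) = -(1 + x*(-5))/3 = -(1 - 5*x)/3 = -⅓ + 5*x/3)
A(Q) = -2*Q
b(S, z) = 8*S² (b(S, z) = (-2*S*(-4))*S = (8*S)*S = 8*S²)
(b(18, d(2, 3)) - 243) - 139 = (8*18² - 243) - 139 = (8*324 - 243) - 139 = (2592 - 243) - 139 = 2349 - 139 = 2210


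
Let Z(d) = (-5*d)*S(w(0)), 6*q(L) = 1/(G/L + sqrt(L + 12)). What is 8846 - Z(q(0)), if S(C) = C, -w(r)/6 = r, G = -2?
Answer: 8846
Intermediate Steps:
w(r) = -6*r
q(L) = 1/(6*(sqrt(12 + L) - 2/L)) (q(L) = 1/(6*(-2/L + sqrt(L + 12))) = 1/(6*(-2/L + sqrt(12 + L))) = 1/(6*(sqrt(12 + L) - 2/L)))
Z(d) = 0 (Z(d) = (-5*d)*(-6*0) = -5*d*0 = 0)
8846 - Z(q(0)) = 8846 - 1*0 = 8846 + 0 = 8846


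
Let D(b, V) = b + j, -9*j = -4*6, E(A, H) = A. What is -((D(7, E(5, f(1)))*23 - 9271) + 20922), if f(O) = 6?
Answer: -35620/3 ≈ -11873.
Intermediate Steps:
j = 8/3 (j = -(-4)*6/9 = -1/9*(-24) = 8/3 ≈ 2.6667)
D(b, V) = 8/3 + b (D(b, V) = b + 8/3 = 8/3 + b)
-((D(7, E(5, f(1)))*23 - 9271) + 20922) = -(((8/3 + 7)*23 - 9271) + 20922) = -(((29/3)*23 - 9271) + 20922) = -((667/3 - 9271) + 20922) = -(-27146/3 + 20922) = -1*35620/3 = -35620/3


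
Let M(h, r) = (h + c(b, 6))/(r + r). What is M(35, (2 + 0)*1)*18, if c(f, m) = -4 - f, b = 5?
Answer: 117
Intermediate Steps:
M(h, r) = (-9 + h)/(2*r) (M(h, r) = (h + (-4 - 1*5))/(r + r) = (h + (-4 - 5))/((2*r)) = (h - 9)*(1/(2*r)) = (-9 + h)*(1/(2*r)) = (-9 + h)/(2*r))
M(35, (2 + 0)*1)*18 = ((-9 + 35)/(2*(((2 + 0)*1))))*18 = ((½)*26/(2*1))*18 = ((½)*26/2)*18 = ((½)*(½)*26)*18 = (13/2)*18 = 117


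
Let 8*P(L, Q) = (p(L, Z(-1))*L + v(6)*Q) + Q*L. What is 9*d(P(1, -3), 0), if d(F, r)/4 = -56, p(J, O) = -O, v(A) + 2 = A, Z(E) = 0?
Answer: -2016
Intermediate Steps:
v(A) = -2 + A
P(L, Q) = Q/2 + L*Q/8 (P(L, Q) = (((-1*0)*L + (-2 + 6)*Q) + Q*L)/8 = ((0*L + 4*Q) + L*Q)/8 = ((0 + 4*Q) + L*Q)/8 = (4*Q + L*Q)/8 = Q/2 + L*Q/8)
d(F, r) = -224 (d(F, r) = 4*(-56) = -224)
9*d(P(1, -3), 0) = 9*(-224) = -2016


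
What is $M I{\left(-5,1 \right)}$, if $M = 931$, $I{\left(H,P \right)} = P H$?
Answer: $-4655$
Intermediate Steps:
$I{\left(H,P \right)} = H P$
$M I{\left(-5,1 \right)} = 931 \left(\left(-5\right) 1\right) = 931 \left(-5\right) = -4655$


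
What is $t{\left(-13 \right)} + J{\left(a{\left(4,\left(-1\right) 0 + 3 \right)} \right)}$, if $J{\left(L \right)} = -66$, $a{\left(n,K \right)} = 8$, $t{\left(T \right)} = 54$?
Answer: $-12$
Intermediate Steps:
$t{\left(-13 \right)} + J{\left(a{\left(4,\left(-1\right) 0 + 3 \right)} \right)} = 54 - 66 = -12$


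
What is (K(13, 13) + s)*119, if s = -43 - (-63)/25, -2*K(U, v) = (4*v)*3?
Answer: -352478/25 ≈ -14099.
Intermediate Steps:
K(U, v) = -6*v (K(U, v) = -4*v*3/2 = -6*v)
s = -1012/25 (s = -43 - (-63)/25 = -43 - 1*(-63/25) = -43 + 63/25 = -1012/25 ≈ -40.480)
(K(13, 13) + s)*119 = (-6*13 - 1012/25)*119 = (-78 - 1012/25)*119 = -2962/25*119 = -352478/25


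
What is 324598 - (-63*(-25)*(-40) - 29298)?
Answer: 416896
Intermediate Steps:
324598 - (-63*(-25)*(-40) - 29298) = 324598 - (1575*(-40) - 29298) = 324598 - (-63000 - 29298) = 324598 - 1*(-92298) = 324598 + 92298 = 416896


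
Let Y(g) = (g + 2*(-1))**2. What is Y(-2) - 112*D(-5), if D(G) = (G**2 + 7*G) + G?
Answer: 1696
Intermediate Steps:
D(G) = G**2 + 8*G
Y(g) = (-2 + g)**2 (Y(g) = (g - 2)**2 = (-2 + g)**2)
Y(-2) - 112*D(-5) = (-2 - 2)**2 - (-560)*(8 - 5) = (-4)**2 - (-560)*3 = 16 - 112*(-15) = 16 + 1680 = 1696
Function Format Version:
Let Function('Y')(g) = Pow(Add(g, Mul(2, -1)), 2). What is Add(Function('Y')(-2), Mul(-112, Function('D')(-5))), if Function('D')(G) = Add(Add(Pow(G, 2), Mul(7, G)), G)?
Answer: 1696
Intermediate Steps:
Function('D')(G) = Add(Pow(G, 2), Mul(8, G))
Function('Y')(g) = Pow(Add(-2, g), 2) (Function('Y')(g) = Pow(Add(g, -2), 2) = Pow(Add(-2, g), 2))
Add(Function('Y')(-2), Mul(-112, Function('D')(-5))) = Add(Pow(Add(-2, -2), 2), Mul(-112, Mul(-5, Add(8, -5)))) = Add(Pow(-4, 2), Mul(-112, Mul(-5, 3))) = Add(16, Mul(-112, -15)) = Add(16, 1680) = 1696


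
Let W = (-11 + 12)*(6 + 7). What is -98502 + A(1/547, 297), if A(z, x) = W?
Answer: -98489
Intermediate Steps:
W = 13 (W = 1*13 = 13)
A(z, x) = 13
-98502 + A(1/547, 297) = -98502 + 13 = -98489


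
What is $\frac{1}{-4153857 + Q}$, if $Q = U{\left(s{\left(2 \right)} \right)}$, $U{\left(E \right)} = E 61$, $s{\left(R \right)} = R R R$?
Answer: $- \frac{1}{4153369} \approx -2.4077 \cdot 10^{-7}$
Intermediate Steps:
$s{\left(R \right)} = R^{3}$ ($s{\left(R \right)} = R^{2} R = R^{3}$)
$U{\left(E \right)} = 61 E$
$Q = 488$ ($Q = 61 \cdot 2^{3} = 61 \cdot 8 = 488$)
$\frac{1}{-4153857 + Q} = \frac{1}{-4153857 + 488} = \frac{1}{-4153369} = - \frac{1}{4153369}$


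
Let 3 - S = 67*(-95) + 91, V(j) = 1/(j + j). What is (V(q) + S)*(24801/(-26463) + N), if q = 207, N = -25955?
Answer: -297493292288819/1825947 ≈ -1.6293e+8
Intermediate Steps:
V(j) = 1/(2*j)
S = 6277 (S = 3 - (67*(-95) + 91) = 3 - (-6365 + 91) = 3 - 1*(-6274) = 3 + 6274 = 6277)
(V(q) + S)*(24801/(-26463) + N) = ((½)/207 + 6277)*(24801/(-26463) - 25955) = ((½)*(1/207) + 6277)*(24801*(-1/26463) - 25955) = (1/414 + 6277)*(-8267/8821 - 25955) = (2598679/414)*(-228957322/8821) = -297493292288819/1825947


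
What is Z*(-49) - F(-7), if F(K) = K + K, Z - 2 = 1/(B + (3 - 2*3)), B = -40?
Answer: -3563/43 ≈ -82.860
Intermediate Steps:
Z = 85/43 (Z = 2 + 1/(-40 + (3 - 2*3)) = 2 + 1/(-40 + (3 - 6)) = 2 + 1/(-40 - 3) = 2 + 1/(-43) = 2 - 1/43 = 85/43 ≈ 1.9767)
F(K) = 2*K
Z*(-49) - F(-7) = (85/43)*(-49) - 2*(-7) = -4165/43 - 1*(-14) = -4165/43 + 14 = -3563/43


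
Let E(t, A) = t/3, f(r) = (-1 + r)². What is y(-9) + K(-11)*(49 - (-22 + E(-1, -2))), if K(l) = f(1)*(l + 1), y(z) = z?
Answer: -9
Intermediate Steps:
E(t, A) = t/3 (E(t, A) = t*(⅓) = t/3)
K(l) = 0 (K(l) = (-1 + 1)²*(l + 1) = 0²*(1 + l) = 0*(1 + l) = 0)
y(-9) + K(-11)*(49 - (-22 + E(-1, -2))) = -9 + 0*(49 - (-22 + (⅓)*(-1))) = -9 + 0*(49 - (-22 - ⅓)) = -9 + 0*(49 - 1*(-67/3)) = -9 + 0*(49 + 67/3) = -9 + 0*(214/3) = -9 + 0 = -9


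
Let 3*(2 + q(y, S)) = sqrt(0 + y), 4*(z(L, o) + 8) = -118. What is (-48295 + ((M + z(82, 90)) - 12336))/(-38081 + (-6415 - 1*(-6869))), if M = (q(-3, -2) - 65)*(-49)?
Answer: 114771/75254 + 49*I*sqrt(3)/112881 ≈ 1.5251 + 0.00075186*I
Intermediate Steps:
z(L, o) = -75/2 (z(L, o) = -8 + (1/4)*(-118) = -8 - 59/2 = -75/2)
q(y, S) = -2 + sqrt(y)/3 (q(y, S) = -2 + sqrt(0 + y)/3 = -2 + sqrt(y)/3)
M = 3283 - 49*I*sqrt(3)/3 (M = ((-2 + sqrt(-3)/3) - 65)*(-49) = ((-2 + (I*sqrt(3))/3) - 65)*(-49) = ((-2 + I*sqrt(3)/3) - 65)*(-49) = (-67 + I*sqrt(3)/3)*(-49) = 3283 - 49*I*sqrt(3)/3 ≈ 3283.0 - 28.29*I)
(-48295 + ((M + z(82, 90)) - 12336))/(-38081 + (-6415 - 1*(-6869))) = (-48295 + (((3283 - 49*I*sqrt(3)/3) - 75/2) - 12336))/(-38081 + (-6415 - 1*(-6869))) = (-48295 + ((6491/2 - 49*I*sqrt(3)/3) - 12336))/(-38081 + (-6415 + 6869)) = (-48295 + (-18181/2 - 49*I*sqrt(3)/3))/(-38081 + 454) = (-114771/2 - 49*I*sqrt(3)/3)/(-37627) = (-114771/2 - 49*I*sqrt(3)/3)*(-1/37627) = 114771/75254 + 49*I*sqrt(3)/112881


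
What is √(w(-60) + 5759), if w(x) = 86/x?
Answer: √5181810/30 ≈ 75.879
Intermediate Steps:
√(w(-60) + 5759) = √(86/(-60) + 5759) = √(86*(-1/60) + 5759) = √(-43/30 + 5759) = √(172727/30) = √5181810/30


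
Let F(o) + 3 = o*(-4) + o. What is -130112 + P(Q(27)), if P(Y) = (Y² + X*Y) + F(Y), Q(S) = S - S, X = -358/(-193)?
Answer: -130115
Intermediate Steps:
X = 358/193 (X = -358*(-1/193) = 358/193 ≈ 1.8549)
Q(S) = 0
F(o) = -3 - 3*o (F(o) = -3 + (o*(-4) + o) = -3 + (-4*o + o) = -3 - 3*o)
P(Y) = -3 + Y² - 221*Y/193 (P(Y) = (Y² + 358*Y/193) + (-3 - 3*Y) = -3 + Y² - 221*Y/193)
-130112 + P(Q(27)) = -130112 + (-3 + 0² - 221/193*0) = -130112 + (-3 + 0 + 0) = -130112 - 3 = -130115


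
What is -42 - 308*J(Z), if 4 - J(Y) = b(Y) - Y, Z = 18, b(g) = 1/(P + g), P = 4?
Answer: -6804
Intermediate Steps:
b(g) = 1/(4 + g)
J(Y) = 4 + Y - 1/(4 + Y) (J(Y) = 4 - (1/(4 + Y) - Y) = 4 + (Y - 1/(4 + Y)) = 4 + Y - 1/(4 + Y))
-42 - 308*J(Z) = -42 - 308*(4 + 18 - 1/(4 + 18)) = -42 - 308*(4 + 18 - 1/22) = -42 - 308*483/22 = -42 - 6762 = -6804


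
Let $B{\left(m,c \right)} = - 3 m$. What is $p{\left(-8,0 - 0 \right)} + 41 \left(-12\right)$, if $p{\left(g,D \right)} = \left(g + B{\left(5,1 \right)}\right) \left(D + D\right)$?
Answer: $-492$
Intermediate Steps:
$p{\left(g,D \right)} = 2 D \left(-15 + g\right)$ ($p{\left(g,D \right)} = \left(g - 15\right) \left(D + D\right) = \left(g - 15\right) 2 D = \left(-15 + g\right) 2 D = 2 D \left(-15 + g\right)$)
$p{\left(-8,0 - 0 \right)} + 41 \left(-12\right) = 2 \left(0 - 0\right) \left(-15 - 8\right) + 41 \left(-12\right) = 2 \left(0 + 0\right) \left(-23\right) - 492 = 2 \cdot 0 \left(-23\right) - 492 = 0 - 492 = -492$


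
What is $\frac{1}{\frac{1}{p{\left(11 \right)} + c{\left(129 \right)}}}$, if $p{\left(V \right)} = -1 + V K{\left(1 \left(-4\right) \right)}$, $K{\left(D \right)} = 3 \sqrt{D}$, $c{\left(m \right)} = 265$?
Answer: $264 + 66 i \approx 264.0 + 66.0 i$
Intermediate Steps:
$p{\left(V \right)} = -1 + 6 i V$ ($p{\left(V \right)} = -1 + V 3 \sqrt{1 \left(-4\right)} = -1 + V 3 \sqrt{-4} = -1 + V 3 \cdot 2 i = -1 + V 6 i = -1 + 6 i V$)
$\frac{1}{\frac{1}{p{\left(11 \right)} + c{\left(129 \right)}}} = \frac{1}{\frac{1}{\left(-1 + 6 i 11\right) + 265}} = \frac{1}{\frac{1}{\left(-1 + 66 i\right) + 265}} = \frac{1}{\frac{1}{264 + 66 i}} = \frac{1}{\frac{1}{74052} \left(264 - 66 i\right)} = 264 + 66 i$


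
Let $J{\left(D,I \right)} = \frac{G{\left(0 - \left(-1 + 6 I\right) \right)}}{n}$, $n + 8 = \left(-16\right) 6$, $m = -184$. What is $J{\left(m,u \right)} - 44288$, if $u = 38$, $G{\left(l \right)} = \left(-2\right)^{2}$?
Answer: $- \frac{1151489}{26} \approx -44288.0$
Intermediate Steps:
$G{\left(l \right)} = 4$
$n = -104$ ($n = -8 - 96 = -104$)
$J{\left(D,I \right)} = - \frac{1}{26}$ ($J{\left(D,I \right)} = \frac{4}{-104} = 4 \left(- \frac{1}{104}\right) = - \frac{1}{26}$)
$J{\left(m,u \right)} - 44288 = - \frac{1}{26} - 44288 = - \frac{1151489}{26}$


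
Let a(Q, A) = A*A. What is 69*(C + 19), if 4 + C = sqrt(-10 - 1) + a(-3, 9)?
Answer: 6624 + 69*I*sqrt(11) ≈ 6624.0 + 228.85*I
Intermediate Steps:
a(Q, A) = A**2
C = 77 + I*sqrt(11) (C = -4 + (sqrt(-10 - 1) + 9**2) = -4 + (sqrt(-11) + 81) = -4 + (I*sqrt(11) + 81) = -4 + (81 + I*sqrt(11)) = 77 + I*sqrt(11) ≈ 77.0 + 3.3166*I)
69*(C + 19) = 69*((77 + I*sqrt(11)) + 19) = 69*(96 + I*sqrt(11)) = 6624 + 69*I*sqrt(11)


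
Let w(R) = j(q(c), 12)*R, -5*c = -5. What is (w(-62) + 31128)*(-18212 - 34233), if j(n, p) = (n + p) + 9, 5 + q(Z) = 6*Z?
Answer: -1560972980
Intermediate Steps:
c = 1 (c = -⅕*(-5) = 1)
q(Z) = -5 + 6*Z
j(n, p) = 9 + n + p
w(R) = 22*R (w(R) = (9 + (-5 + 6*1) + 12)*R = (9 + (-5 + 6) + 12)*R = (9 + 1 + 12)*R = 22*R)
(w(-62) + 31128)*(-18212 - 34233) = (22*(-62) + 31128)*(-18212 - 34233) = (-1364 + 31128)*(-52445) = 29764*(-52445) = -1560972980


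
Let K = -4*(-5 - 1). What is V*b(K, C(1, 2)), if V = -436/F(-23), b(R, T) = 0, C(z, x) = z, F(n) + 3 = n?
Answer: 0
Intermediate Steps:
F(n) = -3 + n
K = 24 (K = -4*(-6) = 24)
V = 218/13 (V = -436/(-3 - 23) = -436/(-26) = -436*(-1/26) = 218/13 ≈ 16.769)
V*b(K, C(1, 2)) = (218/13)*0 = 0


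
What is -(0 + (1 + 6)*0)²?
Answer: 0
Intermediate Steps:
-(0 + (1 + 6)*0)² = -(0 + 7*0)² = -(0 + 0)² = -1*0² = -1*0 = 0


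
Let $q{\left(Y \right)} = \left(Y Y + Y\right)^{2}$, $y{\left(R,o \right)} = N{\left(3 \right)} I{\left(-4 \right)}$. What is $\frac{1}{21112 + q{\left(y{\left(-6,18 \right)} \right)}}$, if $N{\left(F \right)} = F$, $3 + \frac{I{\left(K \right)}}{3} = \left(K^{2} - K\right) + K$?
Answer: $\frac{1}{190626748} \approx 5.2459 \cdot 10^{-9}$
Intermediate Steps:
$I{\left(K \right)} = -9 + 3 K^{2}$ ($I{\left(K \right)} = -9 + 3 \left(\left(K^{2} - K\right) + K\right) = -9 + 3 K^{2}$)
$y{\left(R,o \right)} = 117$ ($y{\left(R,o \right)} = 3 \left(-9 + 3 \left(-4\right)^{2}\right) = 3 \left(-9 + 3 \cdot 16\right) = 3 \left(-9 + 48\right) = 3 \cdot 39 = 117$)
$q{\left(Y \right)} = \left(Y + Y^{2}\right)^{2}$ ($q{\left(Y \right)} = \left(Y^{2} + Y\right)^{2} = \left(Y + Y^{2}\right)^{2}$)
$\frac{1}{21112 + q{\left(y{\left(-6,18 \right)} \right)}} = \frac{1}{21112 + 117^{2} \left(1 + 117\right)^{2}} = \frac{1}{21112 + 13689 \cdot 118^{2}} = \frac{1}{21112 + 13689 \cdot 13924} = \frac{1}{21112 + 190605636} = \frac{1}{190626748}$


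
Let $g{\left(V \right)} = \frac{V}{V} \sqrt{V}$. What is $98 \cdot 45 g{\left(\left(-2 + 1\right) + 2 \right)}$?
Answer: $4410$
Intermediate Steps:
$g{\left(V \right)} = \sqrt{V}$ ($g{\left(V \right)} = 1 \sqrt{V} = \sqrt{V}$)
$98 \cdot 45 g{\left(\left(-2 + 1\right) + 2 \right)} = 98 \cdot 45 \sqrt{\left(-2 + 1\right) + 2} = 98 \cdot 45 \sqrt{-1 + 2} = 98 \cdot 45 \sqrt{1} = 98 \cdot 45 \cdot 1 = 98 \cdot 45 = 4410$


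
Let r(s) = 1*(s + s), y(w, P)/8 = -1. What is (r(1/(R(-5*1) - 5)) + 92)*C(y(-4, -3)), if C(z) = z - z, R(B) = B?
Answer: 0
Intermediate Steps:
y(w, P) = -8 (y(w, P) = 8*(-1) = -8)
C(z) = 0
r(s) = 2*s (r(s) = 1*(2*s) = 2*s)
(r(1/(R(-5*1) - 5)) + 92)*C(y(-4, -3)) = (2/(-5*1 - 5) + 92)*0 = (2/(-5 - 5) + 92)*0 = (2/(-10) + 92)*0 = (2*(-⅒) + 92)*0 = (-⅕ + 92)*0 = (459/5)*0 = 0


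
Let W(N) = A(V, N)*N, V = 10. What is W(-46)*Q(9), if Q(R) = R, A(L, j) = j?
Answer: 19044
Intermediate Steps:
W(N) = N² (W(N) = N*N = N²)
W(-46)*Q(9) = (-46)²*9 = 2116*9 = 19044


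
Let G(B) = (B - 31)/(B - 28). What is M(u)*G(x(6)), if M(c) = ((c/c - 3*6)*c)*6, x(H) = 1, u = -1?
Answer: 340/3 ≈ 113.33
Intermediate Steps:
G(B) = (-31 + B)/(-28 + B)
M(c) = -102*c (M(c) = ((1 - 18)*c)*6 = -17*c*6 = -102*c)
M(u)*G(x(6)) = (-102*(-1))*((-31 + 1)/(-28 + 1)) = 102*(-30/(-27)) = 102*(-1/27*(-30)) = 102*(10/9) = 340/3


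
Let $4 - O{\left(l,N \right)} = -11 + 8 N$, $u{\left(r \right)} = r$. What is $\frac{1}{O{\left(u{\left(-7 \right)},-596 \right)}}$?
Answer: $\frac{1}{4783} \approx 0.00020907$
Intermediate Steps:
$O{\left(l,N \right)} = 15 - 8 N$ ($O{\left(l,N \right)} = 4 - \left(-11 + 8 N\right) = 15 - 8 N$)
$\frac{1}{O{\left(u{\left(-7 \right)},-596 \right)}} = \frac{1}{15 - -4768} = \frac{1}{15 + 4768} = \frac{1}{4783}$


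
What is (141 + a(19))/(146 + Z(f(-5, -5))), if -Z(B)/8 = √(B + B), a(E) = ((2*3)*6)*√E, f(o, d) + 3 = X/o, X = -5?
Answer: 3*(47 + 12*√19)*(73 + 8*I)/10786 ≈ 2.0163 + 0.22097*I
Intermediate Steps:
f(o, d) = -3 - 5/o
a(E) = 36*√E (a(E) = (6*6)*√E = 36*√E)
Z(B) = -8*√2*√B (Z(B) = -8*√(B + B) = -8*√2*√B)
(141 + a(19))/(146 + Z(f(-5, -5))) = (141 + 36*√19)/(146 - 8*√2*√(-3 - 5/(-5))) = (141 + 36*√19)/(146 - 8*√2*√(-3 - 5*(-⅕))) = (141 + 36*√19)/(146 - 8*√2*√(-3 + 1)) = (141 + 36*√19)/(146 - 8*√2*√(-2)) = (141 + 36*√19)/(146 - 8*√2*I*√2) = (141 + 36*√19)/(146 - 16*I) = (141 + 36*√19)*((146 + 16*I)/21572) = (141 + 36*√19)*(146 + 16*I)/21572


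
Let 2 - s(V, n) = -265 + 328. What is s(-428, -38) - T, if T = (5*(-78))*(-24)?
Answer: -9421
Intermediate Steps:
T = 9360 (T = -390*(-24) = 9360)
s(V, n) = -61 (s(V, n) = 2 - (-265 + 328) = 2 - 1*63 = 2 - 63 = -61)
s(-428, -38) - T = -61 - 1*9360 = -61 - 9360 = -9421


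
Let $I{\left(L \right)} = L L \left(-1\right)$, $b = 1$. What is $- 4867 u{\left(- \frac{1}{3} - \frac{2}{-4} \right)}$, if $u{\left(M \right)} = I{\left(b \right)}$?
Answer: $4867$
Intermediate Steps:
$I{\left(L \right)} = - L^{2}$ ($I{\left(L \right)} = L^{2} \left(-1\right) = - L^{2}$)
$u{\left(M \right)} = -1$ ($u{\left(M \right)} = - 1^{2} = \left(-1\right) 1 = -1$)
$- 4867 u{\left(- \frac{1}{3} - \frac{2}{-4} \right)} = \left(-4867\right) \left(-1\right) = 4867$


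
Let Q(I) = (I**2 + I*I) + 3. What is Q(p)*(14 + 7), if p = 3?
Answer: 441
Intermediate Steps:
Q(I) = 3 + 2*I**2 (Q(I) = (I**2 + I**2) + 3 = 2*I**2 + 3 = 3 + 2*I**2)
Q(p)*(14 + 7) = (3 + 2*3**2)*(14 + 7) = (3 + 2*9)*21 = (3 + 18)*21 = 21*21 = 441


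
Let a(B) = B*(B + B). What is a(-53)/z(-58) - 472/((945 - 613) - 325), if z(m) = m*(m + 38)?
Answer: -254097/4060 ≈ -62.585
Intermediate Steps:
a(B) = 2*B**2 (a(B) = B*(2*B) = 2*B**2)
z(m) = m*(38 + m)
a(-53)/z(-58) - 472/((945 - 613) - 325) = (2*(-53)**2)/((-58*(38 - 58))) - 472/((945 - 613) - 325) = (2*2809)/((-58*(-20))) - 472/(332 - 325) = 5618/1160 - 472/7 = 5618*(1/1160) - 472*1/7 = 2809/580 - 472/7 = -254097/4060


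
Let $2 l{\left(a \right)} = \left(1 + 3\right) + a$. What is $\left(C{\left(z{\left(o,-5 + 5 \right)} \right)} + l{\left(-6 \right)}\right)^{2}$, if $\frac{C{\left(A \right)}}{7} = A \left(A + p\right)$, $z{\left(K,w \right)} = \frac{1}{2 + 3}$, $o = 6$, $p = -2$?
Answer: $\frac{7744}{625} \approx 12.39$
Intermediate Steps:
$l{\left(a \right)} = 2 + \frac{a}{2}$ ($l{\left(a \right)} = \frac{\left(1 + 3\right) + a}{2} = \frac{4 + a}{2} = 2 + \frac{a}{2}$)
$z{\left(K,w \right)} = \frac{1}{5}$
$C{\left(A \right)} = 7 A \left(-2 + A\right)$ ($C{\left(A \right)} = 7 A \left(A - 2\right) = 7 A \left(-2 + A\right)$)
$\left(C{\left(z{\left(o,-5 + 5 \right)} \right)} + l{\left(-6 \right)}\right)^{2} = \left(7 \cdot \frac{1}{5} \left(-2 + \frac{1}{5}\right) + \left(2 + \frac{1}{2} \left(-6\right)\right)\right)^{2} = \left(7 \cdot \frac{1}{5} \left(- \frac{9}{5}\right) + \left(2 - 3\right)\right)^{2} = \left(- \frac{63}{25} - 1\right)^{2} = \left(- \frac{88}{25}\right)^{2} = \frac{7744}{625}$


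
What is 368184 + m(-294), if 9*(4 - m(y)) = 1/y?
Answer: 974225449/2646 ≈ 3.6819e+5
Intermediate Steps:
m(y) = 4 - 1/(9*y)
368184 + m(-294) = 368184 + (4 - ⅑/(-294)) = 368184 + (4 - ⅑*(-1/294)) = 368184 + (4 + 1/2646) = 368184 + 10585/2646 = 974225449/2646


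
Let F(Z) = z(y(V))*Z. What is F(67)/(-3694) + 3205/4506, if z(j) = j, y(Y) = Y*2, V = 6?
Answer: 4108223/8322582 ≈ 0.49362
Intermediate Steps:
y(Y) = 2*Y
F(Z) = 12*Z (F(Z) = (2*6)*Z = 12*Z)
F(67)/(-3694) + 3205/4506 = (12*67)/(-3694) + 3205/4506 = 804*(-1/3694) + 3205*(1/4506) = -402/1847 + 3205/4506 = 4108223/8322582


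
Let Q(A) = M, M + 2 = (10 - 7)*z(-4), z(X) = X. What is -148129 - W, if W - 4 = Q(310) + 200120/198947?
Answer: -29468030813/198947 ≈ -1.4812e+5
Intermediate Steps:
M = -14 (M = -2 + (10 - 7)*(-4) = -2 + 3*(-4) = -2 - 12 = -14)
Q(A) = -14
W = -1789350/198947 (W = 4 + (-14 + 200120/198947) = 4 - 2585138/198947 = -1789350/198947 ≈ -8.9941)
-148129 - W = -148129 - 1*(-1789350/198947) = -148129 + 1789350/198947 = -29468030813/198947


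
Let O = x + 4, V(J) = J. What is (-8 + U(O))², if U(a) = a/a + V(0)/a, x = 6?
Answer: 49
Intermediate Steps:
O = 10 (O = 6 + 4 = 10)
U(a) = 1 (U(a) = a/a + 0/a = 1 + 0 = 1)
(-8 + U(O))² = (-8 + 1)² = (-7)² = 49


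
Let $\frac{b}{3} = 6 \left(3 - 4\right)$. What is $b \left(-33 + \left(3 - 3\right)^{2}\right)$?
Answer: $594$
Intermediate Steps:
$b = -18$ ($b = 3 \cdot 6 \left(3 - 4\right) = 3 \cdot 6 \left(-1\right) = 3 \left(-6\right) = -18$)
$b \left(-33 + \left(3 - 3\right)^{2}\right) = - 18 \left(-33 + \left(3 - 3\right)^{2}\right) = - 18 \left(-33 + 0^{2}\right) = - 18 \left(-33 + 0\right) = \left(-18\right) \left(-33\right) = 594$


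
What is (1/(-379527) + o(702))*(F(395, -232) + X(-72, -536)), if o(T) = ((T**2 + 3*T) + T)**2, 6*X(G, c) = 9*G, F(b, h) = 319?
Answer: 19670199253240664957/379527 ≈ 5.1828e+13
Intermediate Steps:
X(G, c) = 3*G/2 (X(G, c) = (9*G)/6 = 3*G/2)
o(T) = (T**2 + 4*T)**2
(1/(-379527) + o(702))*(F(395, -232) + X(-72, -536)) = (1/(-379527) + 702**2*(4 + 702)**2)*(319 + (3/2)*(-72)) = (-1/379527 + 492804*706**2)*(319 - 108) = (-1/379527 + 492804*498436)*211 = (-1/379527 + 245631254544)*211 = (93223693143320687/379527)*211 = 19670199253240664957/379527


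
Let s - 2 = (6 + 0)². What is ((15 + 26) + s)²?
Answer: 6241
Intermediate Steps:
s = 38 (s = 2 + (6 + 0)² = 2 + 6² = 2 + 36 = 38)
((15 + 26) + s)² = ((15 + 26) + 38)² = (41 + 38)² = 79² = 6241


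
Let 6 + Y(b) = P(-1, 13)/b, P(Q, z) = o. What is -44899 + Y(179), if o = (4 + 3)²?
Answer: -8037946/179 ≈ -44905.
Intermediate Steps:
o = 49 (o = 7² = 49)
P(Q, z) = 49
Y(b) = -6 + 49/b
-44899 + Y(179) = -44899 + (-6 + 49/179) = -44899 - 1025/179 = -8037946/179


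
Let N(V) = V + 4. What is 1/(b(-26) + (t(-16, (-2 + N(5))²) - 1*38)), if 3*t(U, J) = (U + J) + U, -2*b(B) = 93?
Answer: -6/473 ≈ -0.012685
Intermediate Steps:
N(V) = 4 + V
b(B) = -93/2 (b(B) = -½*93 = -93/2)
t(U, J) = J/3 + 2*U/3 (t(U, J) = ((U + J) + U)/3 = ((J + U) + U)/3 = (J + 2*U)/3 = J/3 + 2*U/3)
1/(b(-26) + (t(-16, (-2 + N(5))²) - 1*38)) = 1/(-93/2 + (((-2 + (4 + 5))²/3 + (⅔)*(-16)) - 1*38)) = 1/(-93/2 + (((-2 + 9)²/3 - 32/3) - 38)) = 1/(-93/2 + (((⅓)*7² - 32/3) - 38)) = 1/(-93/2 + (((⅓)*49 - 32/3) - 38)) = 1/(-93/2 + ((49/3 - 32/3) - 38)) = 1/(-93/2 + (17/3 - 38)) = 1/(-93/2 - 97/3) = 1/(-473/6) = -6/473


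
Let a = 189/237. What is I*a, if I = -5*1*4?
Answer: -1260/79 ≈ -15.949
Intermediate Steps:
a = 63/79 (a = 189*(1/237) = 63/79 ≈ 0.79747)
I = -20 (I = -5*4 = -20)
I*a = -20*63/79 = -1260/79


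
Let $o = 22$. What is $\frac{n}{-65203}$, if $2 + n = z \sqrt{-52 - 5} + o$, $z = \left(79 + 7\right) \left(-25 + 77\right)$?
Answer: $- \frac{20}{65203} - \frac{4472 i \sqrt{57}}{65203} \approx -0.00030673 - 0.51781 i$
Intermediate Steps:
$z = 4472$ ($z = 86 \cdot 52 = 4472$)
$n = 20 + 4472 i \sqrt{57}$ ($n = -2 + \left(4472 \sqrt{-52 - 5} + 22\right) = -2 + \left(4472 \sqrt{-57} + 22\right) = -2 + \left(4472 i \sqrt{57} + 22\right) = -2 + \left(22 + 4472 i \sqrt{57}\right) = 20 + 4472 i \sqrt{57} \approx 20.0 + 33763.0 i$)
$\frac{n}{-65203} = \frac{20 + 4472 i \sqrt{57}}{-65203} = \left(20 + 4472 i \sqrt{57}\right) \left(- \frac{1}{65203}\right) = - \frac{20}{65203} - \frac{4472 i \sqrt{57}}{65203}$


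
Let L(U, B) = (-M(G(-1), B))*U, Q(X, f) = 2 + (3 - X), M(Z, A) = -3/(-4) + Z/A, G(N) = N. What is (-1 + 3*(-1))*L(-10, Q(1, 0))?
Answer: -20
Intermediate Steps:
M(Z, A) = 3/4 + Z/A (M(Z, A) = -3*(-1/4) + Z/A = 3/4 + Z/A)
Q(X, f) = 5 - X
L(U, B) = U*(-3/4 + 1/B) (L(U, B) = (-(3/4 - 1/B))*U = (-3/4 + 1/B)*U = U*(-3/4 + 1/B))
(-1 + 3*(-1))*L(-10, Q(1, 0)) = (-1 + 3*(-1))*(-3/4*(-10) - 10/(5 - 1*1)) = (-1 - 3)*(15/2 - 10/(5 - 1)) = -4*(15/2 - 10/4) = -4*(15/2 - 10*1/4) = -4*(15/2 - 5/2) = -4*5 = -20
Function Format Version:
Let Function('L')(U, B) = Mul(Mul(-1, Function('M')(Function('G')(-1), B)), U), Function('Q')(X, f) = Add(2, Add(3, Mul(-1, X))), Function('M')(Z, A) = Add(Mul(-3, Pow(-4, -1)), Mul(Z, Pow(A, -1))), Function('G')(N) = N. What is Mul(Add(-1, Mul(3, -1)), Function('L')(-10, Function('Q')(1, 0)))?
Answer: -20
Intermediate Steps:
Function('M')(Z, A) = Add(Rational(3, 4), Mul(Z, Pow(A, -1))) (Function('M')(Z, A) = Add(Mul(-3, Rational(-1, 4)), Mul(Z, Pow(A, -1))) = Add(Rational(3, 4), Mul(Z, Pow(A, -1))))
Function('Q')(X, f) = Add(5, Mul(-1, X))
Function('L')(U, B) = Mul(U, Add(Rational(-3, 4), Pow(B, -1))) (Function('L')(U, B) = Mul(Mul(-1, Add(Rational(3, 4), Mul(-1, Pow(B, -1)))), U) = Mul(Add(Rational(-3, 4), Pow(B, -1)), U) = Mul(U, Add(Rational(-3, 4), Pow(B, -1))))
Mul(Add(-1, Mul(3, -1)), Function('L')(-10, Function('Q')(1, 0))) = Mul(Add(-1, Mul(3, -1)), Add(Mul(Rational(-3, 4), -10), Mul(-10, Pow(Add(5, Mul(-1, 1)), -1)))) = Mul(Add(-1, -3), Add(Rational(15, 2), Mul(-10, Pow(Add(5, -1), -1)))) = Mul(-4, Add(Rational(15, 2), Mul(-10, Pow(4, -1)))) = Mul(-4, Add(Rational(15, 2), Mul(-10, Rational(1, 4)))) = Mul(-4, Add(Rational(15, 2), Rational(-5, 2))) = Mul(-4, 5) = -20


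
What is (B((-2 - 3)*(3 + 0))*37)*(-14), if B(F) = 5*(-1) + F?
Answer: 10360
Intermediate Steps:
B(F) = -5 + F
(B((-2 - 3)*(3 + 0))*37)*(-14) = ((-5 + (-2 - 3)*(3 + 0))*37)*(-14) = ((-5 - 5*3)*37)*(-14) = ((-5 - 15)*37)*(-14) = -20*37*(-14) = -740*(-14) = 10360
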